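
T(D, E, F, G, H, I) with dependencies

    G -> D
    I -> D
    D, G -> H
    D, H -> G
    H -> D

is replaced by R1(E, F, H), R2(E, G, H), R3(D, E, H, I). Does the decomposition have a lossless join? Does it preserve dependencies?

lossy but dependency-preserving

Lossless test (chase): Rows 1 and 2 agree on H; apply H→D and equate their D entries. Rows 1 and 3 agree on H; apply H→D and equate their D entries. Rows 1 and 2 agree on D, H; apply D, H→G and equate their G entries. Rows 1 and 3 agree on D, H; apply D, H→G and equate their G entries. No row becomes fully distinguished — the join is lossy.
Dependency preservation: G → D; D, G → H; D, H → G are not contained in any single fragment, but the restricted closure of each left-hand side across the fragments still reaches the right-hand side; the remaining FDs each lie inside some fragment. All dependencies are preserved.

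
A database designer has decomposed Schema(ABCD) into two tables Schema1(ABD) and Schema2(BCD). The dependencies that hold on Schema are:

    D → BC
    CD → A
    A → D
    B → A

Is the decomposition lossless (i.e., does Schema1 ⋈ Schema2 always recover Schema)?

Common attributes: Schema1 ∩ Schema2 = {BD}.
Closure of {BD}: D → BC applies, adding C; CD → A applies, adding A. So (BD)⁺ = {ABCD}.
This closure contains every attribute of Schema1, so Schema1 ∩ Schema2 → Schema1. The join is lossless.

Yes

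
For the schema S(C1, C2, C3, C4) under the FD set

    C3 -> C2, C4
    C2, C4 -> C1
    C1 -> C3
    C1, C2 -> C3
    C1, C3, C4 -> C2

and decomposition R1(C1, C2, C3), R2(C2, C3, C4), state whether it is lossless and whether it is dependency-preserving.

lossless and dependency-preserving

Lossless test: (C2, C3)⁺ = {C1, C2, C3, C4}, which contains all of one fragment — lossless.
Dependency preservation: C2, C4 → C1; C1, C3, C4 → C2 are not contained in any single fragment, but the restricted closure of each left-hand side across the fragments still reaches the right-hand side; the remaining FDs each lie inside some fragment. All dependencies are preserved.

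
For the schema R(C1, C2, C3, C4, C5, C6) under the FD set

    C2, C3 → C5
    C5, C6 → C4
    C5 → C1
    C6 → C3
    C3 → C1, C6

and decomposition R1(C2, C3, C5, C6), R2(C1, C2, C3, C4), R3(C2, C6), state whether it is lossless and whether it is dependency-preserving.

lossless but not dependency-preserving

Lossless test (chase): Rows 1 and 2 agree on C2, C3; apply C2, C3→C5 and equate their C5 entries. Rows 1 and 2 agree on C5; apply C5→C1 and equate their C1 entries. Rows 1 and 3 agree on C6; apply C6→C3 and equate their C3 entries. Rows 1 and 2 agree on C3; apply C3→C1, C6 and equate their C1, C6 entries. Rows 1 and 3 agree on C3; apply C3→C1, C6 and equate their C1, C6 entries. Rows 1 and 3 agree on C2, C3; apply C2, C3→C5 and equate their C5 entries. Rows 1 and 2 agree on C5, C6; apply C5, C6→C4 and equate their C4 entries. Rows 1 and 3 agree on C5, C6; apply C5, C6→C4 and equate their C4 entries. Row 1 is now all distinguished symbols — the join is lossless.
Dependency preservation: the restricted closure of {C5, C6} across the fragments never reaches {C4}, so C5, C6 → C4 cannot be enforced without a join — not preserved.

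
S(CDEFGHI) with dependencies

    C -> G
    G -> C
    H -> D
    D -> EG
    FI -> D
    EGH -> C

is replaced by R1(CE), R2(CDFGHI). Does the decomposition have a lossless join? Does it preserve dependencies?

lossy and not dependency-preserving

Lossless test: (C)⁺ = {CG}, which is a superkey of neither fragment — lossy.
Dependency preservation: the restricted closure of {D} across the fragments never reaches {EG}, so D → EG cannot be enforced without a join — not preserved.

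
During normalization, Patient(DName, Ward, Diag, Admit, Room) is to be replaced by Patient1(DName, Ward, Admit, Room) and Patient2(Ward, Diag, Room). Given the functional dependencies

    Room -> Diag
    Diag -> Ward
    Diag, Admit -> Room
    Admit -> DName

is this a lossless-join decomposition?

Yes

Common attributes: Patient1 ∩ Patient2 = {Ward, Room}.
Closure of {Ward, Room}: Room → Diag applies, adding Diag. So (Ward, Room)⁺ = {Ward, Diag, Room}.
This closure contains every attribute of Patient2, so Patient1 ∩ Patient2 → Patient2. The join is lossless.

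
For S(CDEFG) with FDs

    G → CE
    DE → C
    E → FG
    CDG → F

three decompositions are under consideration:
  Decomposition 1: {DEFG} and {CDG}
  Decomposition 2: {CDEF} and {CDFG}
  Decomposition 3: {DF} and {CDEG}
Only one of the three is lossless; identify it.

Decomposition 1

Decomposition 1: common = {DG}, closure = {CDEFG} → lossless.
Decomposition 2: common = {CDF}, closure = {CDF} → lossy.
Decomposition 3: common = {D}, closure = {D} → lossy.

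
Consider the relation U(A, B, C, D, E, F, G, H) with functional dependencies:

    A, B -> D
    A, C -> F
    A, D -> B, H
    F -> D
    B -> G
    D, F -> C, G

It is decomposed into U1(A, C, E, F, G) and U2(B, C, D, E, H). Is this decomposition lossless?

Common attributes: U1 ∩ U2 = {C, E}.
No dependency enlarges {C, E}, so (C, E)⁺ = {C, E}.
The closure contains neither all of U1 = {A, C, E, F, G} nor all of U2 = {B, C, D, E, H}, so the common attributes are not a superkey of either fragment. The join is lossy.

No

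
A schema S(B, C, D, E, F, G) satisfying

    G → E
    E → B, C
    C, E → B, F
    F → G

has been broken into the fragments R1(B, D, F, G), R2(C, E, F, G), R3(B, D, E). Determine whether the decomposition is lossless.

Yes

Chase test. Columns are B, C, D, E, F, G; row i has aⱼ where attribute j ∈ Ri, else bᵢⱼ.
Initial tableau (one row per fragment):
  row 1: a1 b12 a3 b14 a5 a6
  row 2: b21 a2 b23 a4 a5 a6
  row 3: a1 b32 a3 a4 b35 b36
Rows 1 and 2 agree on G; apply G→E and equate their E entries.
Rows 1 and 2 agree on E; apply E→B, C and equate their B, C entries.
Rows 1 and 3 agree on E; apply E→B, C and equate their B, C entries.
Rows 1 and 3 agree on C, E; apply C, E→B, F and equate their B, F entries.
Rows 1 and 3 agree on F; apply F→G and equate their G entries.
Row 1 is now all distinguished symbols — the join is lossless.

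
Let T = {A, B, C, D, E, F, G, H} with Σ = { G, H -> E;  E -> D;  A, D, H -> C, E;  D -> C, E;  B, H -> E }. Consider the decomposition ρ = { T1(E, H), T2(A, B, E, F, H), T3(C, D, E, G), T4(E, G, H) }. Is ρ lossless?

Chase test. Columns are A, B, C, D, E, F, G, H; row i has aⱼ where attribute j ∈ Ti, else bᵢⱼ.
Initial tableau (one row per fragment):
  row 1: b11 b12 b13 b14 a5 b16 b17 a8
  row 2: a1 a2 b23 b24 a5 a6 b27 a8
  row 3: b31 b32 a3 a4 a5 b36 a7 b38
  row 4: b41 b42 b43 b44 a5 b46 a7 a8
Rows 1 and 2 agree on E; apply E→D and equate their D entries.
Rows 1 and 3 agree on E; apply E→D and equate their D entries.
Rows 1 and 4 agree on E; apply E→D and equate their D entries.
Rows 1 and 2 agree on D; apply D→C, E and equate their C, E entries.
Rows 1 and 3 agree on D; apply D→C, E and equate their C, E entries.
Rows 1 and 4 agree on D; apply D→C, E and equate their C, E entries.
No row becomes fully distinguished — the join is lossy.

No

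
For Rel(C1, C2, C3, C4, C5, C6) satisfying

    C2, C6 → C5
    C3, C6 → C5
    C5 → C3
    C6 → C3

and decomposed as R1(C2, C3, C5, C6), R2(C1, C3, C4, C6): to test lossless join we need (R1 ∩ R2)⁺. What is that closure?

R1 ∩ R2 = {C3, C6}.
C3, C6 → C5 applies, adding C5
Closure: {C3, C5, C6}.

C3, C5, C6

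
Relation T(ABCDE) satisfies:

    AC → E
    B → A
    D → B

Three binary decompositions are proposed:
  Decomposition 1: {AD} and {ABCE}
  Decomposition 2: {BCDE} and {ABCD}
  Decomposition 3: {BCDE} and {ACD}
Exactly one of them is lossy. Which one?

Decomposition 1

Decomposition 1: common = {A}, closure = {A} → lossy.
Decomposition 2: common = {BCD}, closure = {ABCDE} → lossless.
Decomposition 3: common = {CD}, closure = {ABCDE} → lossless.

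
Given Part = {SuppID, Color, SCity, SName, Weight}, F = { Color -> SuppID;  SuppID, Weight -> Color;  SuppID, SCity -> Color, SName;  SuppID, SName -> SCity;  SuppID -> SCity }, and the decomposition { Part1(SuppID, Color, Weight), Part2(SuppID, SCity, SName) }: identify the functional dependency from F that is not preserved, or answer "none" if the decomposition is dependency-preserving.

Color → SuppID lies within Part1.
SuppID, Weight → Color lies within Part1.
SuppID, SCity → Color, SName: restricted closure across fragments reaches Color, SName.
SuppID, SName → SCity lies within Part2.
SuppID → SCity lies within Part2.
Every dependency is enforceable on the fragments, so the decomposition is dependency-preserving.

none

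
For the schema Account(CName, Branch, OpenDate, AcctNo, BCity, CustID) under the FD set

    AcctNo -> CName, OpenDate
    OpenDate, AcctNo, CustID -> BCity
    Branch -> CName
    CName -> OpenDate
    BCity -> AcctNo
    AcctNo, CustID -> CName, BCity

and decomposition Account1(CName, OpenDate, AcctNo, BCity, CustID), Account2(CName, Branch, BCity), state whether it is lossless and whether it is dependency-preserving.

lossy but dependency-preserving

Lossless test: (CName, BCity)⁺ = {CName, OpenDate, AcctNo, BCity}, which is a superkey of neither fragment — lossy.
Dependency preservation: every FD's attributes lie within a single fragment, so each can be enforced locally — preserved.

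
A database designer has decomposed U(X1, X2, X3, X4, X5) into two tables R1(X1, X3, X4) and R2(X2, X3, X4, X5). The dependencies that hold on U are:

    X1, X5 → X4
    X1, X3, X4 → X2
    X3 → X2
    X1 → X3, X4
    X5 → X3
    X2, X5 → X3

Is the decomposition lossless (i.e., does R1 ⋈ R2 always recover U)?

No

Common attributes: R1 ∩ R2 = {X3, X4}.
Closure of {X3, X4}: X3 → X2 applies, adding X2. So (X3, X4)⁺ = {X2, X3, X4}.
The closure contains neither all of R1 = {X1, X3, X4} nor all of R2 = {X2, X3, X4, X5}, so the common attributes are not a superkey of either fragment. The join is lossy.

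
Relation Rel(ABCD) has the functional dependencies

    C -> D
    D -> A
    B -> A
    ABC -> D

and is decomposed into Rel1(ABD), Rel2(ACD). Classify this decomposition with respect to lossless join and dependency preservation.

lossy but dependency-preserving

Lossless test: (AD)⁺ = {AD}, which is a superkey of neither fragment — lossy.
Dependency preservation: ABC → D is not contained in any single fragment, but the restricted closure of its left-hand side across the fragments still reaches the right-hand side; the remaining FDs each lie inside some fragment. All dependencies are preserved.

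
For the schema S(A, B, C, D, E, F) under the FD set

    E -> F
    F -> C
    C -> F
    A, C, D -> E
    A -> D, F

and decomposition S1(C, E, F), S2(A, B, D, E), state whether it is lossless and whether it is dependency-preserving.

Lossless test: (E)⁺ = {C, E, F}, which contains all of one fragment — lossless.
Dependency preservation: A, C, D → E; A → D, F are not contained in any single fragment, but the restricted closure of each left-hand side across the fragments still reaches the right-hand side; the remaining FDs each lie inside some fragment. All dependencies are preserved.

lossless and dependency-preserving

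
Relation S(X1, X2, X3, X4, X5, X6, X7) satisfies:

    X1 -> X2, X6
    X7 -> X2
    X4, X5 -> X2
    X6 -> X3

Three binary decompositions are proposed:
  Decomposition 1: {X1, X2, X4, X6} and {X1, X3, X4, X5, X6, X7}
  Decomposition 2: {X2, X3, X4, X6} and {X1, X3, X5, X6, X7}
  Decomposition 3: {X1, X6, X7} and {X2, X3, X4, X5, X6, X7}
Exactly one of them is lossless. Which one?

Decomposition 1: common = {X1, X4, X6}, closure = {X1, X2, X3, X4, X6} → lossless.
Decomposition 2: common = {X3, X6}, closure = {X3, X6} → lossy.
Decomposition 3: common = {X6, X7}, closure = {X2, X3, X6, X7} → lossy.

Decomposition 1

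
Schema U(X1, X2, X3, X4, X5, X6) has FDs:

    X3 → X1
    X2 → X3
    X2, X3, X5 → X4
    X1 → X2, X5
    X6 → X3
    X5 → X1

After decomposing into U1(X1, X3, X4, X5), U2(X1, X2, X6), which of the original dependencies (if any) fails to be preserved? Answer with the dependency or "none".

none

X3 → X1 lies within U1.
X2 → X3: restricted closure across fragments reaches X3.
X2, X3, X5 → X4: restricted closure across fragments reaches X4.
X1 → X2, X5: restricted closure across fragments reaches X2, X5.
X6 → X3: restricted closure across fragments reaches X3.
X5 → X1 lies within U1.
Every dependency is enforceable on the fragments, so the decomposition is dependency-preserving.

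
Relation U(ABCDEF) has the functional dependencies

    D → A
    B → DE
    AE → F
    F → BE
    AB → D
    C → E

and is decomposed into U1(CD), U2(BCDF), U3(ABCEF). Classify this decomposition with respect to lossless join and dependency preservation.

Lossless test (chase): Rows 1 and 2 agree on D; apply D→A and equate their A entries. Rows 2 and 3 agree on B; apply B→DE and equate their DE entries. Rows 1 and 2 agree on C; apply C→E and equate their E entries. Rows 1 and 3 agree on D; apply D→A and equate their A entries. Rows 1 and 2 agree on AE; apply AE→F and equate their F entries. Rows 1 and 2 agree on F; apply F→BE and equate their BE entries. Row 1 is now all distinguished symbols — the join is lossless.
Dependency preservation: the restricted closure of {D} across the fragments never reaches {A}, so D → A cannot be enforced without a join — not preserved.

lossless but not dependency-preserving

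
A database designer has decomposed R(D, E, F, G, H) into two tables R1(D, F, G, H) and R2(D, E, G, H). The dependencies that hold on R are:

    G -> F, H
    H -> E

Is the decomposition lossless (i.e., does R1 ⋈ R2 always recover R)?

Yes

Common attributes: R1 ∩ R2 = {D, G, H}.
Closure of {D, G, H}: G → F, H applies, adding F; H → E applies, adding E. So (D, G, H)⁺ = {D, E, F, G, H}.
This closure contains every attribute of R1, so R1 ∩ R2 → R1. The join is lossless.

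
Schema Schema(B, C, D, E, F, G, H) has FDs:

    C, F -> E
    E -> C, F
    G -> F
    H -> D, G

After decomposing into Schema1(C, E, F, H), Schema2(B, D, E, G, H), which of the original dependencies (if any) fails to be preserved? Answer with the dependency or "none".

G -> F

Check G → F: no single fragment contains all of {F, G}, and the restricted closure of {G} across the fragments never reaches {F}.
C, F → E is preserved.
E → C, F is preserved.
H → D, G is preserved.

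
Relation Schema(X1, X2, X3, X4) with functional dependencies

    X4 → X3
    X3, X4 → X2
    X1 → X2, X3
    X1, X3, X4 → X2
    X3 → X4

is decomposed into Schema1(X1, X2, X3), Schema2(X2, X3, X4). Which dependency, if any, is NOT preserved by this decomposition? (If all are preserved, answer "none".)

X4 → X3 lies within Schema2.
X3, X4 → X2 lies within Schema2.
X1 → X2, X3 lies within Schema1.
X1, X3, X4 → X2: restricted closure across fragments reaches X2.
X3 → X4 lies within Schema2.
Every dependency is enforceable on the fragments, so the decomposition is dependency-preserving.

none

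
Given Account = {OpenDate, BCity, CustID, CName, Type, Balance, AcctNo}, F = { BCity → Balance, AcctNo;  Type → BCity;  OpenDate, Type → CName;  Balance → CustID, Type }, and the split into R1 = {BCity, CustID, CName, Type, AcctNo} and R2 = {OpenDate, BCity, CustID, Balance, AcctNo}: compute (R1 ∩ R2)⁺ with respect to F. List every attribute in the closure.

R1 ∩ R2 = {BCity, CustID, AcctNo}.
BCity → Balance, AcctNo applies, adding Balance
Balance → CustID, Type applies, adding Type
Closure: {BCity, CustID, Type, Balance, AcctNo}.

BCity, CustID, Type, Balance, AcctNo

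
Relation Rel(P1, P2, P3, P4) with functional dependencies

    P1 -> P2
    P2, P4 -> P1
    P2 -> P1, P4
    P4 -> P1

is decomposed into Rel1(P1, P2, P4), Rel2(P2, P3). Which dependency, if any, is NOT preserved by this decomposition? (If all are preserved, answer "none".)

P1 → P2 lies within Rel1.
P2, P4 → P1 lies within Rel1.
P2 → P1, P4 lies within Rel1.
P4 → P1 lies within Rel1.
Every dependency is enforceable on the fragments, so the decomposition is dependency-preserving.

none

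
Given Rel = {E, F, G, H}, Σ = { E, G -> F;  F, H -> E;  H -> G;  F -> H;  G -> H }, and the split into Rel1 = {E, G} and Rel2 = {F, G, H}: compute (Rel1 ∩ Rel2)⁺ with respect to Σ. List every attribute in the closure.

G, H

Rel1 ∩ Rel2 = {G}.
G → H applies, adding H
Closure: {G, H}.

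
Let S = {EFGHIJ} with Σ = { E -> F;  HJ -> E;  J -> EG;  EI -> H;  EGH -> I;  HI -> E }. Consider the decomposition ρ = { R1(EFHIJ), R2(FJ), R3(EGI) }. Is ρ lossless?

Chase test. Columns are EFGHIJ; row i has aⱼ where attribute j ∈ Ri, else bᵢⱼ.
Initial tableau (one row per fragment):
  row 1: a1 a2 b13 a4 a5 a6
  row 2: b21 a2 b23 b24 b25 a6
  row 3: a1 b32 a3 b34 a5 b36
Rows 1 and 3 agree on E; apply E→F and equate their F entries.
Rows 1 and 2 agree on J; apply J→EG and equate their EG entries.
Rows 1 and 3 agree on EI; apply EI→H and equate their H entries.
No row becomes fully distinguished — the join is lossy.

No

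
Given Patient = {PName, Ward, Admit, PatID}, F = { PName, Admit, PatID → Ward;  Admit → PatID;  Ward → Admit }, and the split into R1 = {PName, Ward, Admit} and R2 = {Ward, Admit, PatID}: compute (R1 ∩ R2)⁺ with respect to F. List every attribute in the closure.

R1 ∩ R2 = {Ward, Admit}.
Admit → PatID applies, adding PatID
Closure: {Ward, Admit, PatID}.

Ward, Admit, PatID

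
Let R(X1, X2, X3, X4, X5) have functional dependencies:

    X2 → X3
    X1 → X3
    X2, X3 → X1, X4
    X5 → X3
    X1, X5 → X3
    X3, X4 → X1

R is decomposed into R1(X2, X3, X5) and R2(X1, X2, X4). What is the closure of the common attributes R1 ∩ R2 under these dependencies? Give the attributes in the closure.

X1, X2, X3, X4

R1 ∩ R2 = {X2}.
X2 → X3 applies, adding X3
X2, X3 → X1, X4 applies, adding X1, X4
Closure: {X1, X2, X3, X4}.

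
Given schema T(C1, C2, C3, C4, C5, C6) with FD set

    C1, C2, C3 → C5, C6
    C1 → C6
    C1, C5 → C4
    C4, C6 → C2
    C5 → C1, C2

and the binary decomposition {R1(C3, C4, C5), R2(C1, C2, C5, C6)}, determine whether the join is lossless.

Yes

Common attributes: R1 ∩ R2 = {C5}.
Closure of {C5}: C5 → C1, C2 applies, adding C1, C2; C1 → C6 applies, adding C6; C1, C5 → C4 applies, adding C4. So (C5)⁺ = {C1, C2, C4, C5, C6}.
This closure contains every attribute of R2, so R1 ∩ R2 → R2. The join is lossless.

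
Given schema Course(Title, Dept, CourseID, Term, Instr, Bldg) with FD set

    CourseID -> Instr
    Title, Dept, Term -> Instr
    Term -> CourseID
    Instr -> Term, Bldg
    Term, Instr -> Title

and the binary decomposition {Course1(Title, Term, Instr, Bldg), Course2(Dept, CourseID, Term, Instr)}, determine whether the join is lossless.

Common attributes: Course1 ∩ Course2 = {Term, Instr}.
Closure of {Term, Instr}: Term → CourseID applies, adding CourseID; Instr → Term, Bldg applies, adding Bldg; Term, Instr → Title applies, adding Title. So (Term, Instr)⁺ = {Title, CourseID, Term, Instr, Bldg}.
This closure contains every attribute of Course1, so Course1 ∩ Course2 → Course1. The join is lossless.

Yes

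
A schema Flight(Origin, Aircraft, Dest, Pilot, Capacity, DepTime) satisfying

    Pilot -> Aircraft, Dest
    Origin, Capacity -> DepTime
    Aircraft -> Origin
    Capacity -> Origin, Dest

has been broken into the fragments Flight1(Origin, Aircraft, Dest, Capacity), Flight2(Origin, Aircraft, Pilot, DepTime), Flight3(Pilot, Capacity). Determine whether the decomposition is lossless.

Chase test. Columns are Origin, Aircraft, Dest, Pilot, Capacity, DepTime; row i has aⱼ where attribute j ∈ Flighti, else bᵢⱼ.
Initial tableau (one row per fragment):
  row 1: a1 a2 a3 b14 a5 b16
  row 2: a1 a2 b23 a4 b25 a6
  row 3: b31 b32 b33 a4 a5 b36
Rows 2 and 3 agree on Pilot; apply Pilot→Aircraft, Dest and equate their Aircraft, Dest entries.
Rows 1 and 3 agree on Aircraft; apply Aircraft→Origin and equate their Origin entries.
Rows 1 and 3 agree on Capacity; apply Capacity→Origin, Dest and equate their Origin, Dest entries.
Rows 1 and 3 agree on Origin, Capacity; apply Origin, Capacity→DepTime and equate their DepTime entries.
No row becomes fully distinguished — the join is lossy.

No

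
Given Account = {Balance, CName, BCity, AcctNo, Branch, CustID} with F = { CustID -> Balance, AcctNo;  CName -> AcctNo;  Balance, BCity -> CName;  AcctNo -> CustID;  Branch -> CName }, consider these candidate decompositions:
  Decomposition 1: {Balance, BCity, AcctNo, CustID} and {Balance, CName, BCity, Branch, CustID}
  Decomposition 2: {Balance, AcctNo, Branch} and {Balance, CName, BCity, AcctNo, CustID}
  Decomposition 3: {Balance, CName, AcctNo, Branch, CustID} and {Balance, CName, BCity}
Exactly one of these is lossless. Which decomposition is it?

Decomposition 1

Decomposition 1: common = {Balance, BCity, CustID}, closure = {Balance, CName, BCity, AcctNo, CustID} → lossless.
Decomposition 2: common = {Balance, AcctNo}, closure = {Balance, AcctNo, CustID} → lossy.
Decomposition 3: common = {Balance, CName}, closure = {Balance, CName, AcctNo, CustID} → lossy.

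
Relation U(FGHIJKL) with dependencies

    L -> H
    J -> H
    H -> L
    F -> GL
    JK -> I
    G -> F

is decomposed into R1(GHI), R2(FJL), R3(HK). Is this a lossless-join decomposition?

Chase test. Columns are FGHIJKL; row i has aⱼ where attribute j ∈ Ri, else bᵢⱼ.
Initial tableau (one row per fragment):
  row 1: b11 a2 a3 a4 b15 b16 b17
  row 2: a1 b22 b23 b24 a5 b26 a7
  row 3: b31 b32 a3 b34 b35 a6 b37
Rows 1 and 3 agree on H; apply H→L and equate their L entries.
No row becomes fully distinguished — the join is lossy.

No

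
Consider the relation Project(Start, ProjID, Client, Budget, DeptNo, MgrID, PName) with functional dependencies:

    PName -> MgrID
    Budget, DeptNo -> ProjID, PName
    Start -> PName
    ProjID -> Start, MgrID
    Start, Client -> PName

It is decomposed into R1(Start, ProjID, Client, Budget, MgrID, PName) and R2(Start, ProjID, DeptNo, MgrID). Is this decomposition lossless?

Common attributes: R1 ∩ R2 = {Start, ProjID, MgrID}.
Closure of {Start, ProjID, MgrID}: Start → PName applies, adding PName. So (Start, ProjID, MgrID)⁺ = {Start, ProjID, MgrID, PName}.
The closure contains neither all of R1 = {Start, ProjID, Client, Budget, MgrID, PName} nor all of R2 = {Start, ProjID, DeptNo, MgrID}, so the common attributes are not a superkey of either fragment. The join is lossy.

No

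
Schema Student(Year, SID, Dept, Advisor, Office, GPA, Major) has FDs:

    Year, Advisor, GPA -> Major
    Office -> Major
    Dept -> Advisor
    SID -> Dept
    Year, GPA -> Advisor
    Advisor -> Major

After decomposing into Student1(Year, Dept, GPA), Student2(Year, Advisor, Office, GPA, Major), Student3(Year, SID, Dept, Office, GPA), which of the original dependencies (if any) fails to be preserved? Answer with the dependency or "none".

Check Dept → Advisor: no single fragment contains all of {Dept, Advisor}, and the restricted closure of {Dept} across the fragments never reaches {Advisor}.
Year, Advisor, GPA → Major is preserved.
Office → Major is preserved.
SID → Dept is preserved.
Year, GPA → Advisor is preserved.
Advisor → Major is preserved.

Dept -> Advisor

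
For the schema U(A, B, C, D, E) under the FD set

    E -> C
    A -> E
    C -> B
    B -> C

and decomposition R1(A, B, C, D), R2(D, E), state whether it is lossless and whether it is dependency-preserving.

lossy and not dependency-preserving

Lossless test: (D)⁺ = {D}, which is a superkey of neither fragment — lossy.
Dependency preservation: the restricted closure of {E} across the fragments never reaches {C}, so E → C cannot be enforced without a join — not preserved.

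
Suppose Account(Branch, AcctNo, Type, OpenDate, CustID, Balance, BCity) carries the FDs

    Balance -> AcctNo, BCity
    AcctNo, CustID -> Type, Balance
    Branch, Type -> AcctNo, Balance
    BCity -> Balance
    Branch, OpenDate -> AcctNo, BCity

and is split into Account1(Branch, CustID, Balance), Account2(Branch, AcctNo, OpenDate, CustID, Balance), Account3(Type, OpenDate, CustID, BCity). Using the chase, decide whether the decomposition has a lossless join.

Chase test. Columns are Branch, AcctNo, Type, OpenDate, CustID, Balance, BCity; row i has aⱼ where attribute j ∈ Accounti, else bᵢⱼ.
Initial tableau (one row per fragment):
  row 1: a1 b12 b13 b14 a5 a6 b17
  row 2: a1 a2 b23 a4 a5 a6 b27
  row 3: b31 b32 a3 a4 a5 b36 a7
Rows 1 and 2 agree on Balance; apply Balance→AcctNo, BCity and equate their AcctNo, BCity entries.
Rows 1 and 2 agree on AcctNo, CustID; apply AcctNo, CustID→Type, Balance and equate their Type, Balance entries.
No row becomes fully distinguished — the join is lossy.

No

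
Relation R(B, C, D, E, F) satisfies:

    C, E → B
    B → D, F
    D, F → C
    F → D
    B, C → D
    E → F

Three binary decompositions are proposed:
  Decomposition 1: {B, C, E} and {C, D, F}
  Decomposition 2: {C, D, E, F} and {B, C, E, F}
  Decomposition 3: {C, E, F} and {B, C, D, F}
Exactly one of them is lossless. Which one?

Decomposition 2

Decomposition 1: common = {C}, closure = {C} → lossy.
Decomposition 2: common = {C, E, F}, closure = {B, C, D, E, F} → lossless.
Decomposition 3: common = {C, F}, closure = {C, D, F} → lossy.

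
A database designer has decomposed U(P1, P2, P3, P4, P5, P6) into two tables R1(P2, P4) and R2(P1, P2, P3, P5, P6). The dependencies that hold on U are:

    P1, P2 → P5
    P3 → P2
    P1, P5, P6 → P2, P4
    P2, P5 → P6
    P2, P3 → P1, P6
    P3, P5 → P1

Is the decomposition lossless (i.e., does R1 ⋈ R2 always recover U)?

No

Common attributes: R1 ∩ R2 = {P2}.
No dependency enlarges {P2}, so (P2)⁺ = {P2}.
The closure contains neither all of R1 = {P2, P4} nor all of R2 = {P1, P2, P3, P5, P6}, so the common attributes are not a superkey of either fragment. The join is lossy.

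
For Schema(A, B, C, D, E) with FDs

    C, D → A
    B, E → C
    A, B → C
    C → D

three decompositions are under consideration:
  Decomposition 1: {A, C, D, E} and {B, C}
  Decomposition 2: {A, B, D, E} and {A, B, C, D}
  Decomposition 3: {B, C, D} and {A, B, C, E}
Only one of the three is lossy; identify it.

Decomposition 1

Decomposition 1: common = {C}, closure = {A, C, D} → lossy.
Decomposition 2: common = {A, B, D}, closure = {A, B, C, D} → lossless.
Decomposition 3: common = {B, C}, closure = {A, B, C, D} → lossless.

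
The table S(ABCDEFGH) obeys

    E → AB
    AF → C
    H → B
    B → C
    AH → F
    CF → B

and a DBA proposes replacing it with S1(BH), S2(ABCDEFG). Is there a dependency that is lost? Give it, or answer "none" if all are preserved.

Check AH → F: no single fragment contains all of {AFH}, and the restricted closure of {AH} across the fragments never reaches {F}.
E → AB is preserved.
AF → C is preserved.
H → B is preserved.
B → C is preserved.
CF → B is preserved.

AH → F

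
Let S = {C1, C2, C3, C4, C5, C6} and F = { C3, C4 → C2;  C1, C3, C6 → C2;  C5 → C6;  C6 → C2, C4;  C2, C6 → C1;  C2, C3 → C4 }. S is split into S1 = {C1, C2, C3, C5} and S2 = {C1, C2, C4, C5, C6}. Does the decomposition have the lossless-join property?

Yes

Common attributes: S1 ∩ S2 = {C1, C2, C5}.
Closure of {C1, C2, C5}: C5 → C6 applies, adding C6; C6 → C2, C4 applies, adding C4. So (C1, C2, C5)⁺ = {C1, C2, C4, C5, C6}.
This closure contains every attribute of S2, so S1 ∩ S2 → S2. The join is lossless.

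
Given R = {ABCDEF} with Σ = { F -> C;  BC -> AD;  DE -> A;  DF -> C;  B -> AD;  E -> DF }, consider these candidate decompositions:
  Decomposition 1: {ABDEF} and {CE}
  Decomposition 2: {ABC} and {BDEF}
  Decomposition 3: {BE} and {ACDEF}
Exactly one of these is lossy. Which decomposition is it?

Decomposition 2

Decomposition 1: common = {E}, closure = {ACDEF} → lossless.
Decomposition 2: common = {B}, closure = {ABD} → lossy.
Decomposition 3: common = {E}, closure = {ACDEF} → lossless.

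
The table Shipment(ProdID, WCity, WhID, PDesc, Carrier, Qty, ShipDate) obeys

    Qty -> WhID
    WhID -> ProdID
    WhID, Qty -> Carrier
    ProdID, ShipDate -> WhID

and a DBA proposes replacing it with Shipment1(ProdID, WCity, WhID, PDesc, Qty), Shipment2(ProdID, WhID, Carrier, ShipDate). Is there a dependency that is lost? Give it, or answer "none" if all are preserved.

WhID, Qty -> Carrier

Check WhID, Qty → Carrier: no single fragment contains all of {WhID, Carrier, Qty}, and the restricted closure of {WhID, Qty} across the fragments never reaches {Carrier}.
Qty → WhID is preserved.
WhID → ProdID is preserved.
ProdID, ShipDate → WhID is preserved.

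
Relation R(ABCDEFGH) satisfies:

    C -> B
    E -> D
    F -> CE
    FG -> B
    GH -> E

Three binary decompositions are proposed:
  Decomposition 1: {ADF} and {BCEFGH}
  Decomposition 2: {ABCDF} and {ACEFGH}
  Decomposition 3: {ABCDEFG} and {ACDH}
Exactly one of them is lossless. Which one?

Decomposition 2

Decomposition 1: common = {F}, closure = {BCDEF} → lossy.
Decomposition 2: common = {ACF}, closure = {ABCDEF} → lossless.
Decomposition 3: common = {ACD}, closure = {ABCD} → lossy.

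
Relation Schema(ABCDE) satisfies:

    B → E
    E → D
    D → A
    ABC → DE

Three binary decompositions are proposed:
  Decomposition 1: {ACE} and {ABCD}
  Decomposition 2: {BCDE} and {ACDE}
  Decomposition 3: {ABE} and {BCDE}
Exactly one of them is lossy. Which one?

Decomposition 1: common = {AC}, closure = {AC} → lossy.
Decomposition 2: common = {CDE}, closure = {ACDE} → lossless.
Decomposition 3: common = {BE}, closure = {ABDE} → lossless.

Decomposition 1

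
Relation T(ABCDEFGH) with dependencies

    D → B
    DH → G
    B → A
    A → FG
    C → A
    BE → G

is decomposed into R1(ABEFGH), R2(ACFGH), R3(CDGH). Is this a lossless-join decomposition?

Chase test. Columns are ABCDEFGH; row i has aⱼ where attribute j ∈ Ri, else bᵢⱼ.
Initial tableau (one row per fragment):
  row 1: a1 a2 b13 b14 a5 a6 a7 a8
  row 2: a1 b22 a3 b24 b25 a6 a7 a8
  row 3: b31 b32 a3 a4 b35 b36 a7 a8
Rows 2 and 3 agree on C; apply C→A and equate their A entries.
Rows 1 and 3 agree on A; apply A→FG and equate their FG entries.
No row becomes fully distinguished — the join is lossy.

No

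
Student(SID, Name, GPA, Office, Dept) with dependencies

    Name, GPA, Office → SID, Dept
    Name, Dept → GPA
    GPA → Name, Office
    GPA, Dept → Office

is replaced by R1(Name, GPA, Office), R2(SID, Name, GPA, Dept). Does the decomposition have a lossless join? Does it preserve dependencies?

lossless and dependency-preserving

Lossless test: (Name, GPA)⁺ = {SID, Name, GPA, Office, Dept}, which contains all of one fragment — lossless.
Dependency preservation: Name, GPA, Office → SID, Dept; GPA, Dept → Office are not contained in any single fragment, but the restricted closure of each left-hand side across the fragments still reaches the right-hand side; the remaining FDs each lie inside some fragment. All dependencies are preserved.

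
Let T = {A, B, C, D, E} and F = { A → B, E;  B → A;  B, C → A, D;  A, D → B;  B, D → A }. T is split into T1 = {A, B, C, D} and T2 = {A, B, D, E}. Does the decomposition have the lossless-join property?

Common attributes: T1 ∩ T2 = {A, B, D}.
Closure of {A, B, D}: A → B, E applies, adding E. So (A, B, D)⁺ = {A, B, D, E}.
This closure contains every attribute of T2, so T1 ∩ T2 → T2. The join is lossless.

Yes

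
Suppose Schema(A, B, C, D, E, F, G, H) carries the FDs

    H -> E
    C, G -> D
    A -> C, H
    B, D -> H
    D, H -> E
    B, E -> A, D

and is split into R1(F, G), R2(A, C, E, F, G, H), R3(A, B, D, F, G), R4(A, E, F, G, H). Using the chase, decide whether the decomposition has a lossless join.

Yes

Chase test. Columns are A, B, C, D, E, F, G, H; row i has aⱼ where attribute j ∈ Ri, else bᵢⱼ.
Initial tableau (one row per fragment):
  row 1: b11 b12 b13 b14 b15 a6 a7 b18
  row 2: a1 b22 a3 b24 a5 a6 a7 a8
  row 3: a1 a2 b33 a4 b35 a6 a7 b38
  row 4: a1 b42 b43 b44 a5 a6 a7 a8
Rows 2 and 3 agree on A; apply A→C, H and equate their C, H entries.
Rows 2 and 4 agree on A; apply A→C, H and equate their C, H entries.
Rows 2 and 3 agree on H; apply H→E and equate their E entries.
Rows 2 and 3 agree on C, G; apply C, G→D and equate their D entries.
Rows 2 and 4 agree on C, G; apply C, G→D and equate their D entries.
Row 3 is now all distinguished symbols — the join is lossless.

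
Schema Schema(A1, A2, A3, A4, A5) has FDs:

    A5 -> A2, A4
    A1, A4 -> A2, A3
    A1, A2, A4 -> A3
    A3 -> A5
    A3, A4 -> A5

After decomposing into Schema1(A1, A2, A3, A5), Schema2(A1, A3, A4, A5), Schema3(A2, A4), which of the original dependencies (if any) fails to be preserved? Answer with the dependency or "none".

none

A5 → A2, A4: restricted closure across fragments reaches A2, A4.
A1, A4 → A2, A3: restricted closure across fragments reaches A2, A3.
A1, A2, A4 → A3: restricted closure across fragments reaches A3.
A3 → A5 lies within Schema1.
A3, A4 → A5 lies within Schema2.
Every dependency is enforceable on the fragments, so the decomposition is dependency-preserving.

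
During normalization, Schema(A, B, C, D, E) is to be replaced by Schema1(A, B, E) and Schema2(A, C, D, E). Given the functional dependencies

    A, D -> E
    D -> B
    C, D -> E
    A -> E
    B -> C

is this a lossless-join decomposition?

Common attributes: Schema1 ∩ Schema2 = {A, E}.
No dependency enlarges {A, E}, so (A, E)⁺ = {A, E}.
The closure contains neither all of Schema1 = {A, B, E} nor all of Schema2 = {A, C, D, E}, so the common attributes are not a superkey of either fragment. The join is lossy.

No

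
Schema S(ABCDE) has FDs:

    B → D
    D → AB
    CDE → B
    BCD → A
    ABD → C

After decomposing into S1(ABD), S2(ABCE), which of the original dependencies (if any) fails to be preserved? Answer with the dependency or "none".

none

B → D lies within S1.
D → AB lies within S1.
CDE → B: restricted closure across fragments reaches B.
BCD → A: restricted closure across fragments reaches A.
ABD → C: restricted closure across fragments reaches C.
Every dependency is enforceable on the fragments, so the decomposition is dependency-preserving.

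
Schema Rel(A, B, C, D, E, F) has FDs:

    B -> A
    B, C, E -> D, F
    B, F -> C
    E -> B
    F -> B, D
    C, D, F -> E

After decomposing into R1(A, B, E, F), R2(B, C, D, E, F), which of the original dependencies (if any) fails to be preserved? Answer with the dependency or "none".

none

B → A lies within R1.
B, C, E → D, F lies within R2.
B, F → C lies within R2.
E → B lies within R1.
F → B, D lies within R2.
C, D, F → E lies within R2.
Every dependency is enforceable on the fragments, so the decomposition is dependency-preserving.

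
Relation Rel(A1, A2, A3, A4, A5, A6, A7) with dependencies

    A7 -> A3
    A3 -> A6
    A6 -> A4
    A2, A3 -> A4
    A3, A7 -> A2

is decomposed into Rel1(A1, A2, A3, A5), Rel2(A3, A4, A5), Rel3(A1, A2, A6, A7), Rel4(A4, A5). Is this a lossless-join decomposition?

No

Chase test. Columns are A1, A2, A3, A4, A5, A6, A7; row i has aⱼ where attribute j ∈ Reli, else bᵢⱼ.
Initial tableau (one row per fragment):
  row 1: a1 a2 a3 b14 a5 b16 b17
  row 2: b21 b22 a3 a4 a5 b26 b27
  row 3: a1 a2 b33 b34 b35 a6 a7
  row 4: b41 b42 b43 a4 a5 b46 b47
Rows 1 and 2 agree on A3; apply A3→A6 and equate their A6 entries.
Rows 1 and 2 agree on A6; apply A6→A4 and equate their A4 entries.
No row becomes fully distinguished — the join is lossy.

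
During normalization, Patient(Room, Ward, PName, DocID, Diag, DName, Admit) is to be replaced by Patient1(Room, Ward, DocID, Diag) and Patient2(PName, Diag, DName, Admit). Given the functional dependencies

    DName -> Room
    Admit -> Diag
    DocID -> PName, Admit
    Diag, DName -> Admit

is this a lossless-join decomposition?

Common attributes: Patient1 ∩ Patient2 = {Diag}.
No dependency enlarges {Diag}, so (Diag)⁺ = {Diag}.
The closure contains neither all of Patient1 = {Room, Ward, DocID, Diag} nor all of Patient2 = {PName, Diag, DName, Admit}, so the common attributes are not a superkey of either fragment. The join is lossy.

No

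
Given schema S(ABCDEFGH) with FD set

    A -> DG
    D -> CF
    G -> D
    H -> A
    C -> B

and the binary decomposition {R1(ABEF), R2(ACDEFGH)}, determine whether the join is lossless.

Yes

Common attributes: R1 ∩ R2 = {AEF}.
Closure of {AEF}: A → DG applies, adding DG; D → CF applies, adding C; C → B applies, adding B. So (AEF)⁺ = {ABCDEFG}.
This closure contains every attribute of R1, so R1 ∩ R2 → R1. The join is lossless.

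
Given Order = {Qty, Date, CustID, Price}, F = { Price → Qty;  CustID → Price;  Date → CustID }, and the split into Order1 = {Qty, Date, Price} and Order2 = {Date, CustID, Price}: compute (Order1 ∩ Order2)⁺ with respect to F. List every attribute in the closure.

Qty, Date, CustID, Price

Order1 ∩ Order2 = {Date, Price}.
Price → Qty applies, adding Qty
Date → CustID applies, adding CustID
Closure: {Qty, Date, CustID, Price}.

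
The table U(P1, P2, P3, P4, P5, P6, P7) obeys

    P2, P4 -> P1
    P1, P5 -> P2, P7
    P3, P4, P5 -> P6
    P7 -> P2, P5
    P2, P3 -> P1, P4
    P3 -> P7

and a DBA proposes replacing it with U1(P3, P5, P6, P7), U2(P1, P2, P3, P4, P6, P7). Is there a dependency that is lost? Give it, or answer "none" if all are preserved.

Check P1, P5 → P2, P7: no single fragment contains all of {P1, P2, P5, P7}, and the restricted closure of {P1, P5} across the fragments never reaches {P2, P7}.
P2, P4 → P1 is preserved.
P3, P4, P5 → P6 is preserved.
P7 → P2, P5 is preserved.
P2, P3 → P1, P4 is preserved.
P3 → P7 is preserved.

P1, P5 -> P2, P7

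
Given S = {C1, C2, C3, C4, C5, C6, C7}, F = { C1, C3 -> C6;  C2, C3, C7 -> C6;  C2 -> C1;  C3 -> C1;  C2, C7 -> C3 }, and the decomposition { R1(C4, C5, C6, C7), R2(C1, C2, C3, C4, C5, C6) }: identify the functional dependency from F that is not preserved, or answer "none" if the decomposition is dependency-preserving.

C2, C7 -> C3

Check C2, C7 → C3: no single fragment contains all of {C2, C3, C7}, and the restricted closure of {C2, C7} across the fragments never reaches {C3}.
C1, C3 → C6 is preserved.
C2, C3, C7 → C6 is preserved.
C2 → C1 is preserved.
C3 → C1 is preserved.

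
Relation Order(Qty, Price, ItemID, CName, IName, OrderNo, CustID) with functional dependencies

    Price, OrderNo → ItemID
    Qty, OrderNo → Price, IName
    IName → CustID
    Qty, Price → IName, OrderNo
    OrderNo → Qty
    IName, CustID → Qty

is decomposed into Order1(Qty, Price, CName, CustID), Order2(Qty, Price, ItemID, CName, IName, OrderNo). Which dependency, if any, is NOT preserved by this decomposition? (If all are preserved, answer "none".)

IName → CustID

Check IName → CustID: no single fragment contains all of {IName, CustID}, and the restricted closure of {IName} across the fragments never reaches {CustID}.
Price, OrderNo → ItemID is preserved.
Qty, OrderNo → Price, IName is preserved.
Qty, Price → IName, OrderNo is preserved.
OrderNo → Qty is preserved.
IName, CustID → Qty is preserved.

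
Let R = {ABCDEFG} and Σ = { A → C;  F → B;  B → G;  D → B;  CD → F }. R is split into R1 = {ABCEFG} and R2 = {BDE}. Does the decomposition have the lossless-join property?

No

Common attributes: R1 ∩ R2 = {BE}.
Closure of {BE}: B → G applies, adding G. So (BE)⁺ = {BEG}.
The closure contains neither all of R1 = {ABCEFG} nor all of R2 = {BDE}, so the common attributes are not a superkey of either fragment. The join is lossy.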